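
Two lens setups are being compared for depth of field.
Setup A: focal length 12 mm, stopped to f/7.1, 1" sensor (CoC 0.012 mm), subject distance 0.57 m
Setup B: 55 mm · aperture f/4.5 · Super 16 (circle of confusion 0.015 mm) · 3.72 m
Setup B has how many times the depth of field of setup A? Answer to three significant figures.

1.45

Setup A: H = 12²/(7.1×0.012) + 12 ≈ 1702.1 mm; DoF = Df − Dn = 850.94 − 428.52 ≈ 422.42 mm.
Setup B: H = 55²/(4.5×0.015) + 55 ≈ 44869.8 mm; DoF = Df − Dn = 4051.32 − 3438.77 ≈ 612.55 mm.
Ratio = 612.55 / 422.42 ≈ 1.45.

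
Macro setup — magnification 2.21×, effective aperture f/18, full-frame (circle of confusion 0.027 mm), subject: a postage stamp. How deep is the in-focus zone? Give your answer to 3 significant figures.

0.199 mm

At magnification m, DoF ≈ 2·N_eff·c/m² = 2 × 18 × 0.027 / 2.21² = 0.972 / 4.884 ≈ 0.199 mm.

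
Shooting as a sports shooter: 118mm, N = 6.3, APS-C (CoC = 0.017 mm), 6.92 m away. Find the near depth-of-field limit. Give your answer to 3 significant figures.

Hyperfocal distance H = f²/(N·c) + f = 118²/(6.3 × 0.017) + 118 = 13924/0.1071 + 118 ≈ 130127.3 mm ≈ 130.1 m.
Near limit Dn = s·(H − f)/(H + s − 2f) = 6920 × (130127.3 − 118) / (130127.3 + 6920 − 2 × 118) = 6920 × 130009.3 / 136811.3 ≈ 6576.0 mm ≈ 6.58 m.

6.58 m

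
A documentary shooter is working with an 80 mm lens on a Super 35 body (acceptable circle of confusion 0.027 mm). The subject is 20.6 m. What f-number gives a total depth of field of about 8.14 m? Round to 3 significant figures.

Write h = H − f = f²/(N·c). The thin-lens limits are Dn = s·h/(h + (s−f)) and Df = s·h/(h − (s−f)), so DoF = Df − Dn = 2·s·(s−f)·h / (h² − (s−f)²).
That is a quadratic in h: DoF·h² − 2·s·(s−f)·h − DoF·(s−f)² = 0 ⇒ h = (s−f)·(s + √(s² + DoF²)) / DoF = 20520 × (20600 + √(20600² + 8140²)) / 8140 = 20520 × (20600 + 22149.9) / 8140 ≈ 107768 mm.
Then N = f²/(c·h) = 80² / (0.027 × 107768) = 6400 / 2909.7 ≈ 2.20.

f/2.20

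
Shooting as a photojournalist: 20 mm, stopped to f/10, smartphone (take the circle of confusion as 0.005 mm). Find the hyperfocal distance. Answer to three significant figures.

Hyperfocal distance H = f²/(N·c) + f = 20²/(10 × 0.005) + 20 = 400/0.05 + 20 ≈ 8020.0 mm ≈ 8.02 m.

8.02 m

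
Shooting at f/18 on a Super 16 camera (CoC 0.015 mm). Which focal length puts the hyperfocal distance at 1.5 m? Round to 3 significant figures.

From H = f²/(N·c) + f, with f ≪ H: f ≈ √(H·N·c) = √(1500 × 18 × 0.015) = √405.00 ≈ 20.12 mm.
Exact: f² + N·c·f − N·c·H = 0 ⇒ f = (−N·c + √((N·c)² + 4·N·c·H))/2 = (−0.27 + √1620.1)/2 ≈ 19.990 mm ≈ 20.0 mm.

20.0 mm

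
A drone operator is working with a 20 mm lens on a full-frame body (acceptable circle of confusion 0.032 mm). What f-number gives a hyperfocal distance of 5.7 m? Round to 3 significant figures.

f/2.20

Rearrange H = f²/(N·c) + f for N: N = f² / ((H − f)·c).
N = 20² / ((5700 − 20) × 0.032) = 400 / 181.8 ≈ 2.20.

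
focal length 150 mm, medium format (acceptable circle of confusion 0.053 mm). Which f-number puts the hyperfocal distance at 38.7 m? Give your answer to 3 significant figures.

Rearrange H = f²/(N·c) + f for N: N = f² / ((H − f)·c).
N = 150² / ((38700 − 150) × 0.053) = 22500 / 2043 ≈ 11.

f/11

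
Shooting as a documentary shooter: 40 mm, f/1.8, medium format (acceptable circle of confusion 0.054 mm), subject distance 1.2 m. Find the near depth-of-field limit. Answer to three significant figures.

Hyperfocal distance H = f²/(N·c) + f = 40²/(1.8 × 0.054) + 40 = 1600/0.0972 + 40 ≈ 16500.9 mm ≈ 16.50 m.
Near limit Dn = s·(H − f)/(H + s − 2f) = 1200 × (16500.9 − 40) / (16500.9 + 1200 − 2 × 40) = 1200 × 16460.9 / 17620.9 ≈ 1121.0 mm ≈ 1.12 m.

1.12 m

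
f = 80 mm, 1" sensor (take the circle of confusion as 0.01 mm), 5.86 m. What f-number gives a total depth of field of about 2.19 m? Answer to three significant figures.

Write h = H − f = f²/(N·c). The thin-lens limits are Dn = s·h/(h + (s−f)) and Df = s·h/(h − (s−f)), so DoF = Df − Dn = 2·s·(s−f)·h / (h² − (s−f)²).
That is a quadratic in h: DoF·h² − 2·s·(s−f)·h − DoF·(s−f)² = 0 ⇒ h = (s−f)·(s + √(s² + DoF²)) / DoF = 5780 × (5860 + √(5860² + 2190²)) / 2190 = 5780 × (5860 + 6255.85) / 2190 ≈ 31977 mm.
Then N = f²/(c·h) = 80² / (0.01 × 31977) = 6400 / 319.77 ≈ 20.

f/20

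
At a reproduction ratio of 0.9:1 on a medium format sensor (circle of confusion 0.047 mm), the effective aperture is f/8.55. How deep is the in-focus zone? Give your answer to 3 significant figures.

0.992 mm

At magnification m, DoF ≈ 2·N_eff·c/m² = 2 × 8.55 × 0.047 / 0.9² = 0.8037 / 0.81 ≈ 0.992 mm.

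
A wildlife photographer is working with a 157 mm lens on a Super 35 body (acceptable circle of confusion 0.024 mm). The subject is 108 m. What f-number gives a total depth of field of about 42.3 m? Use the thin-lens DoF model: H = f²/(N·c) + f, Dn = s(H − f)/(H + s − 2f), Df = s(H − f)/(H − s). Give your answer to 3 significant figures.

f/1.80

Write h = H − f = f²/(N·c). The thin-lens limits are Dn = s·h/(h + (s−f)) and Df = s·h/(h − (s−f)), so DoF = Df − Dn = 2·s·(s−f)·h / (h² − (s−f)²).
That is a quadratic in h: DoF·h² − 2·s·(s−f)·h − DoF·(s−f)² = 0 ⇒ h = (s−f)·(s + √(s² + DoF²)) / DoF = 107843 × (108000 + √(108000² + 42300²)) / 42300 = 107843 × (108000 + 115988) / 42300 ≈ 571054 mm.
Then N = f²/(c·h) = 157² / (0.024 × 571054) = 24649 / 13705 ≈ 1.80.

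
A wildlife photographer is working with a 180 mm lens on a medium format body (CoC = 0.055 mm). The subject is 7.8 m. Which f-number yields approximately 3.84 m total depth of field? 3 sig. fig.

Write h = H − f = f²/(N·c). The thin-lens limits are Dn = s·h/(h + (s−f)) and Df = s·h/(h − (s−f)), so DoF = Df − Dn = 2·s·(s−f)·h / (h² − (s−f)²).
That is a quadratic in h: DoF·h² − 2·s·(s−f)·h − DoF·(s−f)² = 0 ⇒ h = (s−f)·(s + √(s² + DoF²)) / DoF = 7620 × (7800 + √(7800² + 3840²)) / 3840 = 7620 × (7800 + 8694.00) / 3840 ≈ 32730 mm.
Then N = f²/(c·h) = 180² / (0.055 × 32730) = 32400 / 1800.2 ≈ 18.

f/18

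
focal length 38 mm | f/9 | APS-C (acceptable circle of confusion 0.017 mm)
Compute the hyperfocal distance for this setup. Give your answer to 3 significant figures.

9.48 m

Hyperfocal distance H = f²/(N·c) + f = 38²/(9 × 0.017) + 38 = 1444/0.153 + 38 ≈ 9475.9 mm ≈ 9.48 m.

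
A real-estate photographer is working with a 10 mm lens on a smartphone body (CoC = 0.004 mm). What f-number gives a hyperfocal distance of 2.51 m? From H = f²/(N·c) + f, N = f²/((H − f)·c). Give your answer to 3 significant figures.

Rearrange H = f²/(N·c) + f for N: N = f² / ((H − f)·c).
N = 10² / ((2510 − 10) × 0.004) = 100 / 10.00 ≈ 10.

f/10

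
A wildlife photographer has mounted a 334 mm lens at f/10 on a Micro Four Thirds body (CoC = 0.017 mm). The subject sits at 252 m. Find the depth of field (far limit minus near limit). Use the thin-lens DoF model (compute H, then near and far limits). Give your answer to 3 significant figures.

Hyperfocal distance H = f²/(N·c) + f = 334²/(10 × 0.017) + 334 = 111556/0.17 + 334 ≈ 656545.8 mm ≈ 656.5 m.
Near limit Dn = s·(H − f)/(H + s − 2f) = 252000 × (656545.8 − 334) / (656545.8 + 252000 − 2 × 334) = 252000 × 656211.8 / 907877.8 ≈ 182145 mm.
Far limit Df = s·(H − f)/(H − s) = 252000 × (656545.8 − 334) / (656545.8 − 252000) = 252000 × 656211.8 / 404545.8 ≈ 408768 mm.
Depth of field = Df − Dn = 408768 − 182145 ≈ 226623 mm ≈ 227 m.

227 m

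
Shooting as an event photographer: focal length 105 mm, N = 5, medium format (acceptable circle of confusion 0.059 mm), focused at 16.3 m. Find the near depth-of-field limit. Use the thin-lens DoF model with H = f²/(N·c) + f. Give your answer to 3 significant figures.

11.4 m

Hyperfocal distance H = f²/(N·c) + f = 105²/(5 × 0.059) + 105 = 11025/0.295 + 105 ≈ 37477.9 mm ≈ 37.48 m.
Near limit Dn = s·(H − f)/(H + s − 2f) = 16300 × (37477.9 − 105) / (37477.9 + 16300 − 2 × 105) = 16300 × 37372.9 / 53567.9 ≈ 11372 mm ≈ 11.4 m.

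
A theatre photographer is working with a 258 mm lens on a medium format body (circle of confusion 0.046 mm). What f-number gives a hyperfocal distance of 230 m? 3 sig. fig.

Rearrange H = f²/(N·c) + f for N: N = f² / ((H − f)·c).
N = 258² / ((230000 − 258) × 0.046) = 66564 / 10568 ≈ 6.30.

f/6.30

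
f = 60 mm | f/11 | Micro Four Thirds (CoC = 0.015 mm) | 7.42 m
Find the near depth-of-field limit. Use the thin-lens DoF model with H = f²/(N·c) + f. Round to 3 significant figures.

5.55 m

Hyperfocal distance H = f²/(N·c) + f = 60²/(11 × 0.015) + 60 = 3600/0.165 + 60 ≈ 21878.2 mm ≈ 21.88 m.
Near limit Dn = s·(H − f)/(H + s − 2f) = 7420 × (21878.2 − 60) / (21878.2 + 7420 − 2 × 60) = 7420 × 21818.2 / 29178.2 ≈ 5548.4 mm ≈ 5.55 m.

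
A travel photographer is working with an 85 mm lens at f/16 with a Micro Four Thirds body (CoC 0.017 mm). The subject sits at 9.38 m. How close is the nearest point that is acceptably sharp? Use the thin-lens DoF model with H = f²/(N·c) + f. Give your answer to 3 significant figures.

6.95 m

Hyperfocal distance H = f²/(N·c) + f = 85²/(16 × 0.017) + 85 = 7225/0.272 + 85 ≈ 26647.5 mm ≈ 26.65 m.
Near limit Dn = s·(H − f)/(H + s − 2f) = 9380 × (26647.5 − 85) / (26647.5 + 9380 − 2 × 85) = 9380 × 26562.5 / 35857.5 ≈ 6948.5 mm ≈ 6.95 m.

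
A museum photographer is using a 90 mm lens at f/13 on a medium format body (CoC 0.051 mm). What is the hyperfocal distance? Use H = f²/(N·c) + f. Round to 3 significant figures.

12.3 m

Hyperfocal distance H = f²/(N·c) + f = 90²/(13 × 0.051) + 90 = 8100/0.663 + 90 ≈ 12307.2 mm ≈ 12.3 m.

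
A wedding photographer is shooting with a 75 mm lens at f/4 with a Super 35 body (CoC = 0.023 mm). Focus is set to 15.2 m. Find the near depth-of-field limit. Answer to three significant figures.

Hyperfocal distance H = f²/(N·c) + f = 75²/(4 × 0.023) + 75 = 5625/0.092 + 75 ≈ 61216.3 mm ≈ 61.22 m.
Near limit Dn = s·(H − f)/(H + s − 2f) = 15200 × (61216.3 − 75) / (61216.3 + 15200 − 2 × 75) = 15200 × 61141.3 / 76266.3 ≈ 12186 mm ≈ 12.2 m.

12.2 m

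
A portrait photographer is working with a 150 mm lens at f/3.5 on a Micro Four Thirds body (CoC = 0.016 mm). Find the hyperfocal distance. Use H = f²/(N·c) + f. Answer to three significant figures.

Hyperfocal distance H = f²/(N·c) + f = 150²/(3.5 × 0.016) + 150 = 22500/0.056 + 150 ≈ 401935.7 mm ≈ 402 m.

402 m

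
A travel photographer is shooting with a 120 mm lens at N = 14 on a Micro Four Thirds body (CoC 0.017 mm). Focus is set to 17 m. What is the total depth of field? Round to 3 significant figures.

Hyperfocal distance H = f²/(N·c) + f = 120²/(14 × 0.017) + 120 = 14400/0.238 + 120 ≈ 60624.2 mm ≈ 60.62 m.
Near limit Dn = s·(H − f)/(H + s − 2f) = 17000 × (60624.2 − 120) / (60624.2 + 17000 − 2 × 120) = 17000 × 60504.2 / 77384.2 ≈ 13292 mm.
Far limit Df = s·(H − f)/(H − s) = 17000 × (60624.2 − 120) / (60624.2 − 17000) = 17000 × 60504.2 / 43624.2 ≈ 23578 mm.
Depth of field = Df − Dn = 23578 − 13292 ≈ 10286 mm ≈ 10.3 m.

10.3 m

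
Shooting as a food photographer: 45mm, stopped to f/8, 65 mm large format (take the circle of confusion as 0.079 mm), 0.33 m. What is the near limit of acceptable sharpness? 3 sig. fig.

303 mm

Hyperfocal distance H = f²/(N·c) + f = 45²/(8 × 0.079) + 45 = 2025/0.632 + 45 ≈ 3249.1 mm ≈ 3.249 m.
Near limit Dn = s·(H − f)/(H + s − 2f) = 330 × (3249.1 − 45) / (3249.1 + 330 − 2 × 45) = 330 × 3204.1 / 3489.1 ≈ 303.04 mm.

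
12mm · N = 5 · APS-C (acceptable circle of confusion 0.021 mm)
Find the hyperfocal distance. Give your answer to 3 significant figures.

1.38 m

Hyperfocal distance H = f²/(N·c) + f = 12²/(5 × 0.021) + 12 = 144/0.105 + 12 ≈ 1383.4 mm ≈ 1.38 m.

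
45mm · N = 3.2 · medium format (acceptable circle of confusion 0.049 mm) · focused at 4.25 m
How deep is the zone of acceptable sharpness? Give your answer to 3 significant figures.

3.10 m

Hyperfocal distance H = f²/(N·c) + f = 45²/(3.2 × 0.049) + 45 = 2025/0.1568 + 45 ≈ 12959.5 mm ≈ 12.96 m.
Near limit Dn = s·(H − f)/(H + s − 2f) = 4250 × (12959.5 − 45) / (12959.5 + 4250 − 2 × 45) = 4250 × 12914.5 / 17119.5 ≈ 3206.1 mm.
Far limit Df = s·(H − f)/(H − s) = 4250 × (12959.5 − 45) / (12959.5 − 4250) = 4250 × 12914.5 / 8709.5 ≈ 6301.9 mm.
Depth of field = Df − Dn = 6301.9 − 3206.1 ≈ 3095.8 mm ≈ 3.10 m.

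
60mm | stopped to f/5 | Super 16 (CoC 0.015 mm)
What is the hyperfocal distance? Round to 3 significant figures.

48.1 m

Hyperfocal distance H = f²/(N·c) + f = 60²/(5 × 0.015) + 60 = 3600/0.075 + 60 ≈ 48060.0 mm ≈ 48.1 m.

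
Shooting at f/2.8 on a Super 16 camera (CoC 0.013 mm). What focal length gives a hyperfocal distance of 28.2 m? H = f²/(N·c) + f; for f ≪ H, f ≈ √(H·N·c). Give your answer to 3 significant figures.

From H = f²/(N·c) + f, with f ≪ H: f ≈ √(H·N·c) = √(28200 × 2.8 × 0.013) = √1026.5 ≈ 32.04 mm.
The +f correction barely moves this — solving exactly, f² + N·c·f − N·c·H = 0 ⇒ f = (−N·c + √((N·c)² + 4·N·c·H))/2 = (−0.0364 + √4105.9)/2 ≈ 32.021 mm, so f ≈ 32.0 mm.

32.0 mm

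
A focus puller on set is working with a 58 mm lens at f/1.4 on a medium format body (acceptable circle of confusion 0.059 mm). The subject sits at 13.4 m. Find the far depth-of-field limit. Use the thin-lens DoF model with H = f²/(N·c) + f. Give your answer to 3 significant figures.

Hyperfocal distance H = f²/(N·c) + f = 58²/(1.4 × 0.059) + 58 = 3364/0.0826 + 58 ≈ 40784.4 mm ≈ 40.78 m.
Far limit Df = s·(H − f)/(H − s) = 13400 × (40784.4 − 58) / (40784.4 − 13400) = 13400 × 40726.4 / 27384.4 ≈ 19929 mm ≈ 19.9 m.

19.9 m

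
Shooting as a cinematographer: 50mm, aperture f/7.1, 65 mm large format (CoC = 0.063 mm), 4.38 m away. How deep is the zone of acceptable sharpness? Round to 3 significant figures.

17.0 m

Hyperfocal distance H = f²/(N·c) + f = 50²/(7.1 × 0.063) + 50 = 2500/0.4473 + 50 ≈ 5639.1 mm ≈ 5.639 m.
Near limit Dn = s·(H − f)/(H + s − 2f) = 4380 × (5639.1 − 50) / (5639.1 + 4380 − 2 × 50) = 4380 × 5589.1 / 9919.1 ≈ 2468 mm.
Far limit Df = s·(H − f)/(H − s) = 4380 × (5639.1 − 50) / (5639.1 − 4380) = 4380 × 5589.1 / 1259.1 ≈ 19443 mm.
Depth of field = Df − Dn = 19443 − 2468 ≈ 16975 mm ≈ 17.0 m.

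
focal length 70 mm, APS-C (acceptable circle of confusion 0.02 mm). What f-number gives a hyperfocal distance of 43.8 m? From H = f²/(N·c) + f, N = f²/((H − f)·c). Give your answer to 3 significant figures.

Rearrange H = f²/(N·c) + f for N: N = f² / ((H − f)·c).
N = 70² / ((43800 − 70) × 0.02) = 4900 / 874.6 ≈ 5.60.

f/5.60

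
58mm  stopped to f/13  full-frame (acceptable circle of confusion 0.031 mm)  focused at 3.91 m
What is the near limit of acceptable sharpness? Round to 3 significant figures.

Hyperfocal distance H = f²/(N·c) + f = 58²/(13 × 0.031) + 58 = 3364/0.403 + 58 ≈ 8405.4 mm ≈ 8.405 m.
Near limit Dn = s·(H − f)/(H + s − 2f) = 3910 × (8405.4 − 58) / (8405.4 + 3910 − 2 × 58) = 3910 × 8347.4 / 12199.4 ≈ 2675.4 mm ≈ 2.68 m.

2.68 m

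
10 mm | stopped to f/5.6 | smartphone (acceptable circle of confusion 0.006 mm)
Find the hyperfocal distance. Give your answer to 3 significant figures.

2.99 m

Hyperfocal distance H = f²/(N·c) + f = 10²/(5.6 × 0.006) + 10 = 100/0.0336 + 10 ≈ 2986.2 mm ≈ 2.99 m.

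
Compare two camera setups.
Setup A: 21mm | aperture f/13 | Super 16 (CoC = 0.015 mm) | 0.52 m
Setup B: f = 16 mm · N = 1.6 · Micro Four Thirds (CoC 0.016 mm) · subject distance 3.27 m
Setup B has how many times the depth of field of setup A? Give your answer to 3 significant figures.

Setup A: H = 21²/(13×0.015) + 21 ≈ 2282.5 mm; DoF = Df − Dn = 667.22 − 426.00 ≈ 241.22 mm.
Setup B: H = 16²/(1.6×0.016) + 16 ≈ 10016.0 mm; DoF = Df − Dn = 4847.3 − 2467.2 ≈ 2380.1 mm.
Ratio = 2380.1 / 241.22 ≈ 9.87.

9.87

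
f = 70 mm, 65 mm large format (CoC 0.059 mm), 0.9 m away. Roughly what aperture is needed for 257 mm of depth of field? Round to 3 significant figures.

f/14

Write h = H − f = f²/(N·c). The thin-lens limits are Dn = s·h/(h + (s−f)) and Df = s·h/(h − (s−f)), so DoF = Df − Dn = 2·s·(s−f)·h / (h² − (s−f)²).
That is a quadratic in h: DoF·h² − 2·s·(s−f)·h − DoF·(s−f)² = 0 ⇒ h = (s−f)·(s + √(s² + DoF²)) / DoF = 830 × (900 + √(900² + 257²)) / 257 = 830 × (900 + 935.975) / 257 ≈ 5929.4 mm.
Then N = f²/(c·h) = 70² / (0.059 × 5929.4) = 4900 / 349.84 ≈ 14.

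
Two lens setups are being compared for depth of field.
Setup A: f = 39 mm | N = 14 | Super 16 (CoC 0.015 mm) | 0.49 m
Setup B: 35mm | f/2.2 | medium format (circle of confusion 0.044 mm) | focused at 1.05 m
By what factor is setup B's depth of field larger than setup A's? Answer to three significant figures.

Setup A: H = 39²/(14×0.015) + 39 ≈ 7281.9 mm; DoF = Df − Dn = 522.537 − 461.277 ≈ 61.260 mm.
Setup B: H = 35²/(2.2×0.044) + 35 ≈ 12690.0 mm; DoF = Df − Dn = 1141.56 − 972.04 ≈ 169.52 mm.
Ratio = 169.52 / 61.260 ≈ 2.77.

2.77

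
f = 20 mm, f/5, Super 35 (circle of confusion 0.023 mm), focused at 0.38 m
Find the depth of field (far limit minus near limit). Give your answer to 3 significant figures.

79.5 mm

Hyperfocal distance H = f²/(N·c) + f = 20²/(5 × 0.023) + 20 = 400/0.115 + 20 ≈ 3498.3 mm ≈ 3.498 m.
Near limit Dn = s·(H − f)/(H + s − 2f) = 380 × (3498.3 − 20) / (3498.3 + 380 − 2 × 20) = 380 × 3478.3 / 3838.3 ≈ 344.359 mm.
Far limit Df = s·(H − f)/(H − s) = 380 × (3498.3 − 20) / (3498.3 − 380) = 380 × 3478.3 / 3118.3 ≈ 423.871 mm.
Depth of field = Df − Dn = 423.871 − 344.359 ≈ 79.512 mm.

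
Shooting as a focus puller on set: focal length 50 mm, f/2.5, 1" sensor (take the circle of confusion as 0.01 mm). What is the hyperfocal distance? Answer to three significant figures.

100 m

Hyperfocal distance H = f²/(N·c) + f = 50²/(2.5 × 0.01) + 50 = 2500/0.025 + 50 ≈ 100050.0 mm ≈ 100 m.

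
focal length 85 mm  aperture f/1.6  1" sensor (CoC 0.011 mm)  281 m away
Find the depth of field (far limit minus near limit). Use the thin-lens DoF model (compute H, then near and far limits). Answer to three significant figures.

723 m

Hyperfocal distance H = f²/(N·c) + f = 85²/(1.6 × 0.011) + 85 = 7225/0.0176 + 85 ≈ 410596.4 mm ≈ 410.6 m.
Near limit Dn = s·(H − f)/(H + s − 2f) = 281000 × (410596.4 − 85) / (410596.4 + 281000 − 2 × 85) = 281000 × 410511.4 / 691426.4 ≈ 166834 mm.
Far limit Df = s·(H − f)/(H − s) = 281000 × (410596.4 − 85) / (410596.4 − 281000) = 281000 × 410511.4 / 129596.4 ≈ 890100 mm.
Depth of field = Df − Dn = 890100 − 166834 ≈ 723266 mm ≈ 723 m.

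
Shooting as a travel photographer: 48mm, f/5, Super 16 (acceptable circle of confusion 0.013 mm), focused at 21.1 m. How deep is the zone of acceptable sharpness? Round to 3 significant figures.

38.7 m

Hyperfocal distance H = f²/(N·c) + f = 48²/(5 × 0.013) + 48 = 2304/0.065 + 48 ≈ 35494.2 mm ≈ 35.49 m.
Near limit Dn = s·(H − f)/(H + s − 2f) = 21100 × (35494.2 − 48) / (35494.2 + 21100 − 2 × 48) = 21100 × 35446.2 / 56498.2 ≈ 13238 mm.
Far limit Df = s·(H − f)/(H − s) = 21100 × (35494.2 − 48) / (35494.2 − 21100) = 21100 × 35446.2 / 14394.2 ≈ 51960 mm.
Depth of field = Df − Dn = 51960 − 13238 ≈ 38722 mm ≈ 38.7 m.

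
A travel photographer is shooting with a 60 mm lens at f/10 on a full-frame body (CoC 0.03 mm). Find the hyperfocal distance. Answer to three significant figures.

Hyperfocal distance H = f²/(N·c) + f = 60²/(10 × 0.03) + 60 = 3600/0.3 + 60 ≈ 12060.0 mm ≈ 12.1 m.

12.1 m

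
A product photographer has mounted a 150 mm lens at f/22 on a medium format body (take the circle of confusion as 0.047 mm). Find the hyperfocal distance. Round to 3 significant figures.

Hyperfocal distance H = f²/(N·c) + f = 150²/(22 × 0.047) + 150 = 22500/1.034 + 150 ≈ 21910.2 mm ≈ 21.9 m.

21.9 m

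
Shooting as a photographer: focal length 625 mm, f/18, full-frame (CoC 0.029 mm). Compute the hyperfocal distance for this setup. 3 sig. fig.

Hyperfocal distance H = f²/(N·c) + f = 625²/(18 × 0.029) + 625 = 390625/0.522 + 625 ≈ 748948.8 mm ≈ 749 m.

749 m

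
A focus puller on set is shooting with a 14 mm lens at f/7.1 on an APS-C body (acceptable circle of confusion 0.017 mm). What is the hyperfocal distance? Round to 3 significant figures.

1.64 m

Hyperfocal distance H = f²/(N·c) + f = 14²/(7.1 × 0.017) + 14 = 196/0.1207 + 14 ≈ 1637.9 mm ≈ 1.64 m.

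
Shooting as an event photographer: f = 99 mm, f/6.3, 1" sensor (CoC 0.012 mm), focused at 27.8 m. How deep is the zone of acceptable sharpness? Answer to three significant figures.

Hyperfocal distance H = f²/(N·c) + f = 99²/(6.3 × 0.012) + 99 = 9801/0.0756 + 99 ≈ 129741.9 mm ≈ 129.7 m.
Near limit Dn = s·(H − f)/(H + s − 2f) = 27800 × (129741.9 − 99) / (129741.9 + 27800 − 2 × 99) = 27800 × 129642.9 / 157343.9 ≈ 22906 mm.
Far limit Df = s·(H − f)/(H − s) = 27800 × (129741.9 − 99) / (129741.9 − 27800) = 27800 × 129642.9 / 101941.9 ≈ 35354 mm.
Depth of field = Df − Dn = 35354 − 22906 ≈ 12448 mm ≈ 12.4 m.

12.4 m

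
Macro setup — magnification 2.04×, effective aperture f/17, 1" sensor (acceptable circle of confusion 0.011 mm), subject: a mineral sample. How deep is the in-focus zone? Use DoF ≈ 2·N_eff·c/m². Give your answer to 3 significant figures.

At magnification m, DoF ≈ 2·N_eff·c/m² = 2 × 17 × 0.011 / 2.04² = 0.374 / 4.162 ≈ 0.0899 mm.

0.0899 mm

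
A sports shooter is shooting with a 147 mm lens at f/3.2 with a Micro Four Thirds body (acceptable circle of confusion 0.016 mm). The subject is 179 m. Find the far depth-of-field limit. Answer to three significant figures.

Hyperfocal distance H = f²/(N·c) + f = 147²/(3.2 × 0.016) + 147 = 21609/0.0512 + 147 ≈ 422197.8 mm ≈ 422.2 m.
Far limit Df = s·(H − f)/(H − s) = 179000 × (422197.8 − 147) / (422197.8 − 179000) = 179000 × 422050.8 / 243197.8 ≈ 310641 mm ≈ 311 m.

311 m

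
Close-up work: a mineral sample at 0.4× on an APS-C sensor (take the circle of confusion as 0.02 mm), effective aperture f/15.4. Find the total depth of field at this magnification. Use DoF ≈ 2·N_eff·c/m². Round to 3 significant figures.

3.85 mm

At magnification m, DoF ≈ 2·N_eff·c/m² = 2 × 15.4 × 0.02 / 0.4² = 0.616 / 0.16 ≈ 3.85 mm.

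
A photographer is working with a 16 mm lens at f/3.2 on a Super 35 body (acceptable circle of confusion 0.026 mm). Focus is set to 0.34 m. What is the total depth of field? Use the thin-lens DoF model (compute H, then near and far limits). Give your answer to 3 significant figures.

Hyperfocal distance H = f²/(N·c) + f = 16²/(3.2 × 0.026) + 16 = 256/0.0832 + 16 ≈ 3092.9 mm ≈ 3.093 m.
Near limit Dn = s·(H − f)/(H + s − 2f) = 340 × (3092.9 − 16) / (3092.9 + 340 − 2 × 16) = 340 × 3076.9 / 3400.9 ≈ 307.609 mm.
Far limit Df = s·(H − f)/(H − s) = 340 × (3092.9 − 16) / (3092.9 − 340) = 340 × 3076.9 / 2752.9 ≈ 380.016 mm.
Depth of field = Df − Dn = 380.016 − 307.609 ≈ 72.407 mm.

72.4 mm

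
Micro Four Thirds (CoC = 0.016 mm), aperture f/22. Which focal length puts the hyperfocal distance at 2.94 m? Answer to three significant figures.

32.0 mm

From H = f²/(N·c) + f, with f ≪ H: f ≈ √(H·N·c) = √(2940 × 22 × 0.016) = √1034.9 ≈ 32.17 mm.
Exact: f² + N·c·f − N·c·H = 0 ⇒ f = (−N·c + √((N·c)² + 4·N·c·H))/2 = (−0.352 + √4139.6)/2 ≈ 31.994 mm ≈ 32.0 mm.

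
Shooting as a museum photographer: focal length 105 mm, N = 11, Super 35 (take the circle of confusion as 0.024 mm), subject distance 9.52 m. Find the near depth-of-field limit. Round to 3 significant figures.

7.77 m

Hyperfocal distance H = f²/(N·c) + f = 105²/(11 × 0.024) + 105 = 11025/0.264 + 105 ≈ 41866.4 mm ≈ 41.87 m.
Near limit Dn = s·(H − f)/(H + s − 2f) = 9520 × (41866.4 − 105) / (41866.4 + 9520 − 2 × 105) = 9520 × 41761.4 / 51176.4 ≈ 7768.6 mm ≈ 7.77 m.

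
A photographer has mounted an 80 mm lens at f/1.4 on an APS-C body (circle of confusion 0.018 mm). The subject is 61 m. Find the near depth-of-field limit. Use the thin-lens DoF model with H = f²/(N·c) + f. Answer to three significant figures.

Hyperfocal distance H = f²/(N·c) + f = 80²/(1.4 × 0.018) + 80 = 6400/0.0252 + 80 ≈ 254048.3 mm ≈ 254.0 m.
Near limit Dn = s·(H − f)/(H + s − 2f) = 61000 × (254048.3 − 80) / (254048.3 + 61000 − 2 × 80) = 61000 × 253968.3 / 314888.3 ≈ 49199 mm ≈ 49.2 m.

49.2 m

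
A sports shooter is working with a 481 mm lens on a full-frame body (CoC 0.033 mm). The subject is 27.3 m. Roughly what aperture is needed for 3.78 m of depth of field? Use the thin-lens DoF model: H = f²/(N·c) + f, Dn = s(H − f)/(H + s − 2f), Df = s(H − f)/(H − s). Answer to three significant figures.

Write h = H − f = f²/(N·c). The thin-lens limits are Dn = s·h/(h + (s−f)) and Df = s·h/(h − (s−f)), so DoF = Df − Dn = 2·s·(s−f)·h / (h² − (s−f)²).
That is a quadratic in h: DoF·h² − 2·s·(s−f)·h − DoF·(s−f)² = 0 ⇒ h = (s−f)·(s + √(s² + DoF²)) / DoF = 26819 × (27300 + √(27300² + 3780²)) / 3780 = 26819 × (27300 + 27560.4) / 3780 ≈ 389233 mm.
Then N = f²/(c·h) = 481² / (0.033 × 389233) = 231361 / 12845 ≈ 18.

f/18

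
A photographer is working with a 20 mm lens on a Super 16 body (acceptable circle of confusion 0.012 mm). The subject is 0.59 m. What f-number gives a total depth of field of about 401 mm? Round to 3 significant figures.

Write h = H − f = f²/(N·c). The thin-lens limits are Dn = s·h/(h + (s−f)) and Df = s·h/(h − (s−f)), so DoF = Df − Dn = 2·s·(s−f)·h / (h² − (s−f)²).
That is a quadratic in h: DoF·h² − 2·s·(s−f)·h − DoF·(s−f)² = 0 ⇒ h = (s−f)·(s + √(s² + DoF²)) / DoF = 570 × (590 + √(590² + 401²)) / 401 = 570 × (590 + 713.373) / 401 ≈ 1852.7 mm.
Then N = f²/(c·h) = 20² / (0.012 × 1852.7) = 400 / 22.232 ≈ 18.

f/18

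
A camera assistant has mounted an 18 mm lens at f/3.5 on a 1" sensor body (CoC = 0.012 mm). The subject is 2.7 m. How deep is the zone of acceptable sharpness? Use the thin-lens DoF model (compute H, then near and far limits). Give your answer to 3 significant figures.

Hyperfocal distance H = f²/(N·c) + f = 18²/(3.5 × 0.012) + 18 = 324/0.042 + 18 ≈ 7732.3 mm ≈ 7.732 m.
Near limit Dn = s·(H − f)/(H + s − 2f) = 2700 × (7732.3 − 18) / (7732.3 + 2700 − 2 × 18) = 2700 × 7714.3 / 10396.3 ≈ 2003.5 mm.
Far limit Df = s·(H − f)/(H − s) = 2700 × (7732.3 − 18) / (7732.3 − 2700) = 2700 × 7714.3 / 5032.3 ≈ 4139.0 mm.
Depth of field = Df − Dn = 4139.0 − 2003.5 ≈ 2135.5 mm ≈ 2.14 m.

2.14 m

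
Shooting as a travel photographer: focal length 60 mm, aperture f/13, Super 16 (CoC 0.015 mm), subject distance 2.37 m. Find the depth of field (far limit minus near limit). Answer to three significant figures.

0.603 m

Hyperfocal distance H = f²/(N·c) + f = 60²/(13 × 0.015) + 60 = 3600/0.195 + 60 ≈ 18521.5 mm ≈ 18.52 m.
Near limit Dn = s·(H − f)/(H + s − 2f) = 2370 × (18521.5 − 60) / (18521.5 + 2370 − 2 × 60) = 2370 × 18461.5 / 20771.5 ≈ 2106.43 mm.
Far limit Df = s·(H − f)/(H − s) = 2370 × (18521.5 − 60) / (18521.5 − 2370) = 2370 × 18461.5 / 16151.5 ≈ 2708.96 mm.
Depth of field = Df − Dn = 2708.96 − 2106.43 ≈ 602.53 mm ≈ 0.603 m.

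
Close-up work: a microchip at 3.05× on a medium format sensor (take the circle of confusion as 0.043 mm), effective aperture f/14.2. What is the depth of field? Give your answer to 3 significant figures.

0.131 mm

At magnification m, DoF ≈ 2·N_eff·c/m² = 2 × 14.2 × 0.043 / 3.05² = 1.221 / 9.302 ≈ 0.131 mm.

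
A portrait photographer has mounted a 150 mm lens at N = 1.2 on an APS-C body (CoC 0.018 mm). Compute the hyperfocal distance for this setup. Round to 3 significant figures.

1040 m

Hyperfocal distance H = f²/(N·c) + f = 150²/(1.2 × 0.018) + 150 = 22500/0.0216 + 150 ≈ 1041816.7 mm ≈ 1040 m.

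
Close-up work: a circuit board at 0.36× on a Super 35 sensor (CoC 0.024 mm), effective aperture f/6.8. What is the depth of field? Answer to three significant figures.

At magnification m, DoF ≈ 2·N_eff·c/m² = 2 × 6.8 × 0.024 / 0.36² = 0.3264 / 0.1296 ≈ 2.52 mm.

2.52 mm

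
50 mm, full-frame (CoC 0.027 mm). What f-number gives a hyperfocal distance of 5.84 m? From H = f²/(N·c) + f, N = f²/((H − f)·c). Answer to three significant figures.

f/16

Rearrange H = f²/(N·c) + f for N: N = f² / ((H − f)·c).
N = 50² / ((5840 − 50) × 0.027) = 2500 / 156.3 ≈ 16.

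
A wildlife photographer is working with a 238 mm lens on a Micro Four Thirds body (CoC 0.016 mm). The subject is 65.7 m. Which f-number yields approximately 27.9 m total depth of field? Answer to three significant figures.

f/11

Write h = H − f = f²/(N·c). The thin-lens limits are Dn = s·h/(h + (s−f)) and Df = s·h/(h − (s−f)), so DoF = Df − Dn = 2·s·(s−f)·h / (h² − (s−f)²).
That is a quadratic in h: DoF·h² − 2·s·(s−f)·h − DoF·(s−f)² = 0 ⇒ h = (s−f)·(s + √(s² + DoF²)) / DoF = 65462 × (65700 + √(65700² + 27900²)) / 27900 = 65462 × (65700 + 71378.6) / 27900 ≈ 321629 mm.
Then N = f²/(c·h) = 238² / (0.016 × 321629) = 56644 / 5146.1 ≈ 11.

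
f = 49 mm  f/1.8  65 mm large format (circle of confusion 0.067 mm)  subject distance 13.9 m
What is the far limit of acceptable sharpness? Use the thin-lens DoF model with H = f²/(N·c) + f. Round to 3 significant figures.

Hyperfocal distance H = f²/(N·c) + f = 49²/(1.8 × 0.067) + 49 = 2401/0.1206 + 49 ≈ 19957.8 mm ≈ 19.96 m.
Far limit Df = s·(H − f)/(H − s) = 13900 × (19957.8 − 49) / (19957.8 − 13900) = 13900 × 19908.8 / 6057.8 ≈ 45682 mm ≈ 45.7 m.

45.7 m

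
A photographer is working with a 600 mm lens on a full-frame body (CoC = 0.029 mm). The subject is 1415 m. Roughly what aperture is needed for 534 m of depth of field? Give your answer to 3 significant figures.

f/1.60

Write h = H − f = f²/(N·c). The thin-lens limits are Dn = s·h/(h + (s−f)) and Df = s·h/(h − (s−f)), so DoF = Df − Dn = 2·s·(s−f)·h / (h² − (s−f)²).
That is a quadratic in h: DoF·h² − 2·s·(s−f)·h − DoF·(s−f)² = 0 ⇒ h = (s−f)·(s + √(s² + DoF²)) / DoF = 1414400 × (1415000 + √(1415000² + 534000²)) / 534000 = 1414400 × (1415000 + 1512409) / 534000 ≈ 7753796 mm.
Then N = f²/(c·h) = 600² / (0.029 × 7753796) = 360000 / 224860 ≈ 1.60.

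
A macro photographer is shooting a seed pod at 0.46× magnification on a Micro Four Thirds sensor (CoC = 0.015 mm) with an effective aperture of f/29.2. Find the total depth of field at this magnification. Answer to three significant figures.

At magnification m, DoF ≈ 2·N_eff·c/m² = 2 × 29.2 × 0.015 / 0.46² = 0.876 / 0.2116 ≈ 4.14 mm.

4.14 mm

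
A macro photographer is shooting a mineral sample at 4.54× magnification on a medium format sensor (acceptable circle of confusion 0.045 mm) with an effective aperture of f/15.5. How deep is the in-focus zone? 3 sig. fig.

At magnification m, DoF ≈ 2·N_eff·c/m² = 2 × 15.5 × 0.045 / 4.54² = 1.395 / 20.61 ≈ 0.0677 mm.

0.0677 mm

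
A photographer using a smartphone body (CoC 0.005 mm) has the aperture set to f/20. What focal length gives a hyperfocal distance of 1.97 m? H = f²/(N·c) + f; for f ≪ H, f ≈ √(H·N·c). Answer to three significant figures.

14.0 mm

From H = f²/(N·c) + f, with f ≪ H: f ≈ √(H·N·c) = √(1970 × 20 × 0.005) = √197.00 ≈ 14.04 mm.
The +f correction barely moves this — solving exactly, f² + N·c·f − N·c·H = 0 ⇒ f = (−N·c + √((N·c)² + 4·N·c·H))/2 = (−0.1 + √788.01)/2 ≈ 13.986 mm, so f ≈ 14.0 mm.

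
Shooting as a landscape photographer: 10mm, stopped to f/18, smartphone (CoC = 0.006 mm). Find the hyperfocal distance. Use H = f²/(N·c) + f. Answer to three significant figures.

Hyperfocal distance H = f²/(N·c) + f = 10²/(18 × 0.006) + 10 = 100/0.108 + 10 ≈ 935.9 mm ≈ 0.936 m.

0.936 m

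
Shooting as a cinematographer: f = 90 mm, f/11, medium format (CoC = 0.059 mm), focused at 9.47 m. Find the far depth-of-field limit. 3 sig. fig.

Hyperfocal distance H = f²/(N·c) + f = 90²/(11 × 0.059) + 90 = 8100/0.649 + 90 ≈ 12570.7 mm ≈ 12.57 m.
Far limit Df = s·(H − f)/(H − s) = 9470 × (12570.7 − 90) / (12570.7 − 9470) = 9470 × 12480.7 / 3100.7 ≈ 38118 mm ≈ 38.1 m.

38.1 m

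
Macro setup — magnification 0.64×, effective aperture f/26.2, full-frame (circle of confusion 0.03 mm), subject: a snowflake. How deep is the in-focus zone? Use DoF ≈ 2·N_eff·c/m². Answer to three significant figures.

At magnification m, DoF ≈ 2·N_eff·c/m² = 2 × 26.2 × 0.03 / 0.64² = 1.572 / 0.4096 ≈ 3.84 mm.

3.84 mm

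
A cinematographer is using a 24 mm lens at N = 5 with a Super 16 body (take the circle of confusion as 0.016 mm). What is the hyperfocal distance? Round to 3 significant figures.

7.22 m

Hyperfocal distance H = f²/(N·c) + f = 24²/(5 × 0.016) + 24 = 576/0.08 + 24 ≈ 7224.0 mm ≈ 7.22 m.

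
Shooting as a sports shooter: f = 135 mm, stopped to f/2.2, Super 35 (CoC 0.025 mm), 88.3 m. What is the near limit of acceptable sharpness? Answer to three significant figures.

Hyperfocal distance H = f²/(N·c) + f = 135²/(2.2 × 0.025) + 135 = 18225/0.055 + 135 ≈ 331498.6 mm ≈ 331.5 m.
Near limit Dn = s·(H − f)/(H + s − 2f) = 88300 × (331498.6 − 135) / (331498.6 + 88300 − 2 × 135) = 88300 × 331363.6 / 419528.6 ≈ 69744 mm ≈ 69.7 m.

69.7 m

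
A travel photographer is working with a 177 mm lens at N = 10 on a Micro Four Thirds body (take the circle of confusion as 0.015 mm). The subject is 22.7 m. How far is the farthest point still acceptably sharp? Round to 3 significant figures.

25.4 m

Hyperfocal distance H = f²/(N·c) + f = 177²/(10 × 0.015) + 177 = 31329/0.15 + 177 ≈ 209037.0 mm ≈ 209.0 m.
Far limit Df = s·(H − f)/(H − s) = 22700 × (209037.0 − 177) / (209037.0 − 22700) = 22700 × 208860.0 / 186337.0 ≈ 25444 mm ≈ 25.4 m.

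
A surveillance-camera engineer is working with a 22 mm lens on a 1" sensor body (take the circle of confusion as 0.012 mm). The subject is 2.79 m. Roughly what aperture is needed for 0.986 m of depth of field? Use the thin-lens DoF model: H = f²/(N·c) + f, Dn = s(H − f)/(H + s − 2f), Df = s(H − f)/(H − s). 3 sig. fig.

Write h = H − f = f²/(N·c). The thin-lens limits are Dn = s·h/(h + (s−f)) and Df = s·h/(h − (s−f)), so DoF = Df − Dn = 2·s·(s−f)·h / (h² − (s−f)²).
That is a quadratic in h: DoF·h² − 2·s·(s−f)·h − DoF·(s−f)² = 0 ⇒ h = (s−f)·(s + √(s² + DoF²)) / DoF = 2768 × (2790 + √(2790² + 986²)) / 986 = 2768 × (2790 + 2959.10) / 986 ≈ 16139 mm.
Then N = f²/(c·h) = 22² / (0.012 × 16139) = 484 / 193.67 ≈ 2.50.

f/2.50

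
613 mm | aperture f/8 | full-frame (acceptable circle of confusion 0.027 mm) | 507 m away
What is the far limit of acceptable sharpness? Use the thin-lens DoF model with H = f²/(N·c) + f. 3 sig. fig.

715 m

Hyperfocal distance H = f²/(N·c) + f = 613²/(8 × 0.027) + 613 = 375769/0.216 + 613 ≈ 1740284.3 mm ≈ 1740 m.
Far limit Df = s·(H − f)/(H − s) = 507000 × (1740284.3 − 613) / (1740284.3 − 507000) = 507000 × 1739671.3 / 1233284.3 ≈ 715174 mm ≈ 715 m.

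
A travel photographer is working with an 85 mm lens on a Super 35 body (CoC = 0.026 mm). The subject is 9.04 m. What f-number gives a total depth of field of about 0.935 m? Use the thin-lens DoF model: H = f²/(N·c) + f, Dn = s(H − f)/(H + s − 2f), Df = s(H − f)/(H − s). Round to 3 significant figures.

Write h = H − f = f²/(N·c). The thin-lens limits are Dn = s·h/(h + (s−f)) and Df = s·h/(h − (s−f)), so DoF = Df − Dn = 2·s·(s−f)·h / (h² − (s−f)²).
That is a quadratic in h: DoF·h² − 2·s·(s−f)·h − DoF·(s−f)² = 0 ⇒ h = (s−f)·(s + √(s² + DoF²)) / DoF = 8955 × (9040 + √(9040² + 935²)) / 935 = 8955 × (9040 + 9088.22) / 935 ≈ 173624 mm.
Then N = f²/(c·h) = 85² / (0.026 × 173624) = 7225 / 4514.2 ≈ 1.60.

f/1.60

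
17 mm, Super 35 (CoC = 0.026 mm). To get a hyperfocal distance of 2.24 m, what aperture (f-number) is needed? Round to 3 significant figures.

Rearrange H = f²/(N·c) + f for N: N = f² / ((H − f)·c).
N = 17² / ((2240 − 17) × 0.026) = 289 / 57.80 ≈ 5.

f/5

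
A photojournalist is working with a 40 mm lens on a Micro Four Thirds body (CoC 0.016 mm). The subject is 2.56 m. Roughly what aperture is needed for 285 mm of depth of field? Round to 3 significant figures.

f/2.20

Write h = H − f = f²/(N·c). The thin-lens limits are Dn = s·h/(h + (s−f)) and Df = s·h/(h − (s−f)), so DoF = Df − Dn = 2·s·(s−f)·h / (h² − (s−f)²).
That is a quadratic in h: DoF·h² − 2·s·(s−f)·h − DoF·(s−f)² = 0 ⇒ h = (s−f)·(s + √(s² + DoF²)) / DoF = 2520 × (2560 + √(2560² + 285²)) / 285 = 2520 × (2560 + 2575.82) / 285 ≈ 45411 mm.
Then N = f²/(c·h) = 40² / (0.016 × 45411) = 1600 / 726.58 ≈ 2.20.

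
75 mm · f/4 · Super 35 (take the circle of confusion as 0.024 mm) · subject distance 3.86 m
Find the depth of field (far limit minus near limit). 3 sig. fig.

0.501 m

Hyperfocal distance H = f²/(N·c) + f = 75²/(4 × 0.024) + 75 = 5625/0.096 + 75 ≈ 58668.8 mm ≈ 58.67 m.
Near limit Dn = s·(H − f)/(H + s − 2f) = 3860 × (58668.8 − 75) / (58668.8 + 3860 − 2 × 75) = 3860 × 58593.8 / 62378.8 ≈ 3625.78 mm.
Far limit Df = s·(H − f)/(H − s) = 3860 × (58668.8 − 75) / (58668.8 − 3860) = 3860 × 58593.8 / 54808.8 ≈ 4126.57 mm.
Depth of field = Df − Dn = 4126.57 − 3625.78 ≈ 500.79 mm ≈ 0.501 m.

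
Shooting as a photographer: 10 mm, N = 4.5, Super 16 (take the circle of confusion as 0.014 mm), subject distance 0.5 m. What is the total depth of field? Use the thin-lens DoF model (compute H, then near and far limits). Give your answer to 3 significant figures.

341 mm

Hyperfocal distance H = f²/(N·c) + f = 10²/(4.5 × 0.014) + 10 = 100/0.063 + 10 ≈ 1597.3 mm ≈ 1.597 m.
Near limit Dn = s·(H − f)/(H + s − 2f) = 500 × (1597.3 − 10) / (1597.3 + 500 − 2 × 10) = 500 × 1587.3 / 2077.3 ≈ 382.06 mm.
Far limit Df = s·(H − f)/(H − s) = 500 × (1597.3 − 10) / (1597.3 − 500) = 500 × 1587.3 / 1097.3 ≈ 723.27 mm.
Depth of field = Df − Dn = 723.27 − 382.06 ≈ 341.21 mm.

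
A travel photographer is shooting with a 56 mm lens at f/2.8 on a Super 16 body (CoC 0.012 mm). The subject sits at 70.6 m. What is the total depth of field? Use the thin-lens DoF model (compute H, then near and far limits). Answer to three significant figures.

Hyperfocal distance H = f²/(N·c) + f = 56²/(2.8 × 0.012) + 56 = 3136/0.0336 + 56 ≈ 93389.3 mm ≈ 93.39 m.
Near limit Dn = s·(H − f)/(H + s − 2f) = 70600 × (93389.3 − 56) / (93389.3 + 70600 − 2 × 56) = 70600 × 93333.3 / 163877.3 ≈ 40209 mm.
Far limit Df = s·(H − f)/(H − s) = 70600 × (93389.3 − 56) / (93389.3 − 70600) = 70600 × 93333.3 / 22789.3 ≈ 289141 mm.
Depth of field = Df − Dn = 289141 − 40209 ≈ 248932 mm ≈ 249 m.

249 m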